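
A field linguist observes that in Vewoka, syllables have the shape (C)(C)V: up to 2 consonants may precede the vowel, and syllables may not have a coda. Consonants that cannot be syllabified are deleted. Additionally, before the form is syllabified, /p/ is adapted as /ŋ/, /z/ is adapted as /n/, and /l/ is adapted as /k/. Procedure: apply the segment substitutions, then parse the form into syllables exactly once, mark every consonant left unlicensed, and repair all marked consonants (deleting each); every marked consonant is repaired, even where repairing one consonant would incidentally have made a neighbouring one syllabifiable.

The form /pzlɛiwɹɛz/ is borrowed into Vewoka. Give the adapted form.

Substitution: /p/ → /ŋ/, /z/ → /n/, /l/ → /k/, giving /ŋnkɛiwɹɛn/.
Syllabifying with onset maximization leaves /ŋ/, /n/ stranded (no codas are permitted; onsets may contain at most 2 consonants).
Each unlicensed consonant is deleted: /ŋ/, /n/.

nkɛiwɹɛ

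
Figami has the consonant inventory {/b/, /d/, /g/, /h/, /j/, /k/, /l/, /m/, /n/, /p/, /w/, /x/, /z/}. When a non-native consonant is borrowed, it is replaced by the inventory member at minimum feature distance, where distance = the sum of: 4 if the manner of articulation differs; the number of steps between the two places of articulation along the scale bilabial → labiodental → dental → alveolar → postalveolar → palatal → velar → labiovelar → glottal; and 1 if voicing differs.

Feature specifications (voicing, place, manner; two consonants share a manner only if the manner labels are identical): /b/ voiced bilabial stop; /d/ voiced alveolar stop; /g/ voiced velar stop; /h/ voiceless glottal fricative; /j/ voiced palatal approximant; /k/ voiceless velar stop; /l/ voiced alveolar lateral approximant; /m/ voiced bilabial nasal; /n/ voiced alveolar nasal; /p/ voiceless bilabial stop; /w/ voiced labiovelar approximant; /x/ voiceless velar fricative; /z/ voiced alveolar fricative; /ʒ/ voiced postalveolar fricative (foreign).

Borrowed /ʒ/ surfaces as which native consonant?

z

/z/ is closest: same manner (fricative), place distance 1 (postalveolar→alveolar), same voicing; total 1. Next closest is /x/ at distance 3.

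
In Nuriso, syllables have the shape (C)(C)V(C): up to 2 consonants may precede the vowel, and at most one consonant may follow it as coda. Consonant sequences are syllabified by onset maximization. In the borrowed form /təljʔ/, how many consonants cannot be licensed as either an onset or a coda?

Under (C)(C)V(C), the unsyllabifiable consonants are /j/, /ʔ/ (at most one coda consonant is licensed; onsets may contain at most 2 consonants).

2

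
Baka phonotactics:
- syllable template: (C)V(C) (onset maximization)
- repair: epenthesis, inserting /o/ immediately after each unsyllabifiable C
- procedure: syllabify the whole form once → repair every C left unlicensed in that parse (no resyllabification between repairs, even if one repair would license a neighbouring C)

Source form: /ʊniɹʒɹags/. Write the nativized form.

ʊniɹʒoɹagso

Under (C)V(C), the unsyllabifiable consonants are /ʒ/, /s/ (at most one coda consonant is licensed; onsets are limited to one consonant).
Inserting the epenthetic vowel yields /ʒ/ → /ʒo/, /s/ → /so/.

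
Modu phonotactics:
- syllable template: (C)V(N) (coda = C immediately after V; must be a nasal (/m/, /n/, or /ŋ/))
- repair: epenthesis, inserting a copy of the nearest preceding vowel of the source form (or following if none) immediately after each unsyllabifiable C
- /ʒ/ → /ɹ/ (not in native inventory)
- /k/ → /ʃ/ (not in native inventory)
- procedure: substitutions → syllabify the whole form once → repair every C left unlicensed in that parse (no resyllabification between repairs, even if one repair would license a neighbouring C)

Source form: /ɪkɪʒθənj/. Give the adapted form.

Substitution: /k/ → /ʃ/, /ʒ/ → /ɹ/, giving /ɪʃɪɹθənj/.
The consonants /ɹ/, /j/ cannot be parsed into a legal (C)V(N) syllable (only a nasal (/m/, /n/, or /ŋ/) is licensed in coda position; onsets are limited to one consonant).
Epenthesis after each stranded consonant: /ɹ/ → /ɹɪ/, /j/ → /jə/.

ɪʃɪɹɪθənjə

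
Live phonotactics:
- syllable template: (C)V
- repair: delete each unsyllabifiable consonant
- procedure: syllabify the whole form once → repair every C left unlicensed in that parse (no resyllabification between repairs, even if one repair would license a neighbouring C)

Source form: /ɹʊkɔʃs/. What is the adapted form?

ɹʊkɔ

The consonants /ʃ/, /s/ cannot be parsed into a legal (C)V syllable (no codas are permitted; onsets are limited to one consonant).
Each unlicensed consonant is deleted: /ʃ/, /s/.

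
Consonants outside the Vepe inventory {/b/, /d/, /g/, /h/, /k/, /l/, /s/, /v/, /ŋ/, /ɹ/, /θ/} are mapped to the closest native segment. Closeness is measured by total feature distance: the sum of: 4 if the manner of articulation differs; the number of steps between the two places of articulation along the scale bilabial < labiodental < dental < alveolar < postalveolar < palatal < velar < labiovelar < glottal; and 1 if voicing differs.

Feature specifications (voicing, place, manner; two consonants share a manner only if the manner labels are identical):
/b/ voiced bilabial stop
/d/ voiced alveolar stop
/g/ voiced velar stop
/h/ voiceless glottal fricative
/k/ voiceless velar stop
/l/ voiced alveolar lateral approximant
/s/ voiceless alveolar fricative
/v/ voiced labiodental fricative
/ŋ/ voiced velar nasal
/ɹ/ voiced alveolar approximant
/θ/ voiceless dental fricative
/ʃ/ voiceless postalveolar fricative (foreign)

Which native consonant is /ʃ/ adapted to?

/s/ is closest: same manner (fricative), place distance 1 (postalveolar→alveolar), same voicing; total 1. Next closest is /θ/ at distance 2.

s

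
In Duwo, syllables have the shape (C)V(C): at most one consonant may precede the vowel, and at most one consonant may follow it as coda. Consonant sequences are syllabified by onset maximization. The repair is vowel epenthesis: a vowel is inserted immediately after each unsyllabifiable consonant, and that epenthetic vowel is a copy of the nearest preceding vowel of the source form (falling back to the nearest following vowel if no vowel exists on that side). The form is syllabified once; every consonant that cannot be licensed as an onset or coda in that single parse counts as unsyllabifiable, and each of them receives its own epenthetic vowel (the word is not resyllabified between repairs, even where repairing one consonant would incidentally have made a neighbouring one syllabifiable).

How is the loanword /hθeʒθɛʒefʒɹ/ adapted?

The consonants /h/, /ʒ/, /ɹ/ cannot be parsed into a legal (C)V(C) syllable (at most one coda consonant is licensed; onsets are limited to one consonant).
Inserting the epenthetic vowel yields /h/ → /he/, /ʒ/ → /ʒe/, /ɹ/ → /ɹe/.

heθeʒθɛʒefʒeɹe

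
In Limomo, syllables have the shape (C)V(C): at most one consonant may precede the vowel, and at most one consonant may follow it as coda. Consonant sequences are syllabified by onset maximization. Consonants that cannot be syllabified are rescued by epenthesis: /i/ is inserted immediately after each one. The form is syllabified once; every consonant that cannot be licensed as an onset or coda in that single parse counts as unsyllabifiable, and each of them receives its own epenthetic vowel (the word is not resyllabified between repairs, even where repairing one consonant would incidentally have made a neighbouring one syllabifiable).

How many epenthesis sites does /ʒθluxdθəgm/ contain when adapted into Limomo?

The unsyllabifiable consonants are /ʒ/, /θ/, /d/, /m/; each receives one epenthetic vowel.

4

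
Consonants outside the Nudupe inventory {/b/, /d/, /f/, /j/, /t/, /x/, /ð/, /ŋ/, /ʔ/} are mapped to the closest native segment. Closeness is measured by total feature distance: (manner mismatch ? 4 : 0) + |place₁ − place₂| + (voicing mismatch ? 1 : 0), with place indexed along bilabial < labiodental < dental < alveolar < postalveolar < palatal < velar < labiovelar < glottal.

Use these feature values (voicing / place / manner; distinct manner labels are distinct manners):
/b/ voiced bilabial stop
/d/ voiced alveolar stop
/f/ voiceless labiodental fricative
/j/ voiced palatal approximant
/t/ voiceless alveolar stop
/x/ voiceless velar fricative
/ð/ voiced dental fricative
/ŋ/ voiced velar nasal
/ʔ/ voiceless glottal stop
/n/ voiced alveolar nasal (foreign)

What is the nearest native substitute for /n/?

/ŋ/ is closest: same manner (nasal), place distance 3 (alveolar→velar), same voicing; total 3. Next closest is /d/ at distance 4.

ŋ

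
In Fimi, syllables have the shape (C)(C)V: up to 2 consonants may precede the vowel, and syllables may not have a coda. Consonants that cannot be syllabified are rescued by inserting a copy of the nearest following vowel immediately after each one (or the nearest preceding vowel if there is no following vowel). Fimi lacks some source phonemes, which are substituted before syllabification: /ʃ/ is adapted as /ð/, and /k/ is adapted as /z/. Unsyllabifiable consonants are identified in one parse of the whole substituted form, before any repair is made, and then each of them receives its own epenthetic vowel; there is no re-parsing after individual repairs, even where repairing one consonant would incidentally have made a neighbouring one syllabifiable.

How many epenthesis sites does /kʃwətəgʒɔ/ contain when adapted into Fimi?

1

After substitution the input is /zðwətəgʒɔ/.
The unsyllabifiable consonants are /z/; each receives one epenthetic vowel.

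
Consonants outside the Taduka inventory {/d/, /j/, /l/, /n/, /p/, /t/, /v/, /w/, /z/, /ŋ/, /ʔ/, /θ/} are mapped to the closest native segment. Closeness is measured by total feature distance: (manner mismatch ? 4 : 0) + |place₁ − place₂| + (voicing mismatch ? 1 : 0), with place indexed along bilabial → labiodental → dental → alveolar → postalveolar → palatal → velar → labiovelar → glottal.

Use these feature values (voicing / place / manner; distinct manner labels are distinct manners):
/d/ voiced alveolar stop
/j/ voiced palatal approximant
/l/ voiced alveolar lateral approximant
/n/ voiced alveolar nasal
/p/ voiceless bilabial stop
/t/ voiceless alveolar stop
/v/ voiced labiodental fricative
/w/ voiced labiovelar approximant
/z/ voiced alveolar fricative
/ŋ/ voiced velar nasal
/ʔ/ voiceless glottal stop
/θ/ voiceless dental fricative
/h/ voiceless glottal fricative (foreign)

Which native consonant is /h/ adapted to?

ʔ

/ʔ/ is closest: manner differs (fricative→stop, +4), place distance 0 (glottal→glottal), same voicing; total 4. Next closest is /w/ at distance 6.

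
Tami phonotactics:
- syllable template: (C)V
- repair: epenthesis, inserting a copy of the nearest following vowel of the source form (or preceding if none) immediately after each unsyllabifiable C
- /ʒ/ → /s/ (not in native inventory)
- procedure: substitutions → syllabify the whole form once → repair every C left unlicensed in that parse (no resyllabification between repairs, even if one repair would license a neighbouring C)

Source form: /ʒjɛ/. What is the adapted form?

sɛjɛ

Substitution: /ʒ/ → /s/, giving /sjɛ/.
The consonants /s/ cannot be parsed into a legal (C)V syllable (no codas are permitted; onsets are limited to one consonant).
Epenthesis after each stranded consonant: /s/ → /sɛ/.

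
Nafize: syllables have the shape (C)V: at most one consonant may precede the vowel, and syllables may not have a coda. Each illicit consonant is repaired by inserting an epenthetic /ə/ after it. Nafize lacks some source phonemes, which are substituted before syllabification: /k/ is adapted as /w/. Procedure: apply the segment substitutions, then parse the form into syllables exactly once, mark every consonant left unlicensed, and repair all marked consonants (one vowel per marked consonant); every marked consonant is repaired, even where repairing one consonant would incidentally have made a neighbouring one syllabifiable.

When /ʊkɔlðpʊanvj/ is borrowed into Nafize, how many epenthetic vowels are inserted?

5

After substitution the input is /ʊwɔlðpʊanvj/.
The unsyllabifiable consonants are /l/, /ð/, /n/, /v/, /j/; each receives one epenthetic vowel.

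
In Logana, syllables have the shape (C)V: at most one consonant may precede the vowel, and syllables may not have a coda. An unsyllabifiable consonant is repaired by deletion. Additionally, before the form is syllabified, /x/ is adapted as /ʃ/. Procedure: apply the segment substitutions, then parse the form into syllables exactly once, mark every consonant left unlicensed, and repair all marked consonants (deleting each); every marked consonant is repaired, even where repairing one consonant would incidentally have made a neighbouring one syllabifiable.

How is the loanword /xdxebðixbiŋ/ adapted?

Substitution: /x/ → /ʃ/, giving /ʃdʃebðiʃbiŋ/.
Syllabifying with onset maximization leaves /ʃ/, /d/, /b/, /ʃ/, /ŋ/ stranded (no codas are permitted; onsets are limited to one consonant).
Deleting the stranded consonants removes /ʃ/, /d/, /b/, /ʃ/, /ŋ/.

ʃeðibi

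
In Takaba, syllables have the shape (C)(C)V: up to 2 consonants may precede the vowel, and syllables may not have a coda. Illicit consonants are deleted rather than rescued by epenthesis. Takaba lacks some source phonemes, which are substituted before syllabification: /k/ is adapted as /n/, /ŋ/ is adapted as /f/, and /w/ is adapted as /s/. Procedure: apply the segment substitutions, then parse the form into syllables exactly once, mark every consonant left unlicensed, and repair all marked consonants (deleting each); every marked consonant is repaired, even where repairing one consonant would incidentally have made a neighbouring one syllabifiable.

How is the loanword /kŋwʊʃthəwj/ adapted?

fsʊthə

Substitution: /k/ → /n/, /ŋ/ → /f/, /w/ → /s/, giving /nfsʊʃthəsj/.
Under (C)(C)V, the unsyllabifiable consonants are /n/, /ʃ/, /s/, /j/ (no codas are permitted; onsets may contain at most 2 consonants).
Each unlicensed consonant is deleted: /n/, /ʃ/, /s/, /j/.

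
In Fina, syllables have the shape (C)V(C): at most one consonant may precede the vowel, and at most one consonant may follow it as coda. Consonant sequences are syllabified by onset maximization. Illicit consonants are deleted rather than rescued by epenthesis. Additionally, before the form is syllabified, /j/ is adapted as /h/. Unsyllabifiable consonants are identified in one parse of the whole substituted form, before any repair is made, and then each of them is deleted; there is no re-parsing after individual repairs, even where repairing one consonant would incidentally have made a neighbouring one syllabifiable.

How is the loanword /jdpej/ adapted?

peh

Substitution: /j/ → /h/, giving /hdpeh/.
The consonants /h/, /d/ cannot be parsed into a legal (C)V(C) syllable (at most one coda consonant is licensed; onsets are limited to one consonant).
Each unlicensed consonant is deleted: /h/, /d/.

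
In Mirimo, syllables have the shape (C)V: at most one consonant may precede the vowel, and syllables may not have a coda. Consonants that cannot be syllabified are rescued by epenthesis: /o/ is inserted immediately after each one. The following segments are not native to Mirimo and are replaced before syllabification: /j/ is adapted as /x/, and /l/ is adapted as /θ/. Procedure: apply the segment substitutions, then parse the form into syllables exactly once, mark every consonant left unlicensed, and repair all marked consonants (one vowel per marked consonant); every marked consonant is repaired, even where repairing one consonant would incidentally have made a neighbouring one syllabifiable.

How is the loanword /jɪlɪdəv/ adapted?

Substitution: /j/ → /x/, /l/ → /θ/, giving /xɪθɪdəv/.
The consonants /v/ cannot be parsed into a legal (C)V syllable (no codas are permitted; onsets are limited to one consonant).
Each unlicensed consonant becomes the onset of a new syllable: /v/ → /vo/.

xɪθɪdəvo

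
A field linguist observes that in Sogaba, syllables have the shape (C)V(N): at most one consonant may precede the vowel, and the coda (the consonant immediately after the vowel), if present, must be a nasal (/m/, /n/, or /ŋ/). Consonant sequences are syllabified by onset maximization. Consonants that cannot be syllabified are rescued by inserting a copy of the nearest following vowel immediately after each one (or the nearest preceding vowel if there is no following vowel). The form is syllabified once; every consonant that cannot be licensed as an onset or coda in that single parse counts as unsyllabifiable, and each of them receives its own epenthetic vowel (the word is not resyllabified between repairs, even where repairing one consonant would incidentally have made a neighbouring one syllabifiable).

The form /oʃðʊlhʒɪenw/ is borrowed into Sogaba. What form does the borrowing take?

oʃʊðʊlɪhɪʒɪenwe

The consonants /ʃ/, /l/, /h/, /w/ cannot be parsed into a legal (C)V(N) syllable (only a nasal (/m/, /n/, or /ŋ/) is licensed in coda position; onsets are limited to one consonant).
Inserting the epenthetic vowel yields /ʃ/ → /ʃʊ/, /l/ → /lɪ/, /h/ → /hɪ/, /w/ → /we/.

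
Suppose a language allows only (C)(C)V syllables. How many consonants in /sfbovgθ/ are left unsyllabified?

The consonants /s/, /v/, /g/, /θ/ cannot be parsed into a legal (C)(C)V syllable (no codas are permitted; onsets may contain at most 2 consonants).

4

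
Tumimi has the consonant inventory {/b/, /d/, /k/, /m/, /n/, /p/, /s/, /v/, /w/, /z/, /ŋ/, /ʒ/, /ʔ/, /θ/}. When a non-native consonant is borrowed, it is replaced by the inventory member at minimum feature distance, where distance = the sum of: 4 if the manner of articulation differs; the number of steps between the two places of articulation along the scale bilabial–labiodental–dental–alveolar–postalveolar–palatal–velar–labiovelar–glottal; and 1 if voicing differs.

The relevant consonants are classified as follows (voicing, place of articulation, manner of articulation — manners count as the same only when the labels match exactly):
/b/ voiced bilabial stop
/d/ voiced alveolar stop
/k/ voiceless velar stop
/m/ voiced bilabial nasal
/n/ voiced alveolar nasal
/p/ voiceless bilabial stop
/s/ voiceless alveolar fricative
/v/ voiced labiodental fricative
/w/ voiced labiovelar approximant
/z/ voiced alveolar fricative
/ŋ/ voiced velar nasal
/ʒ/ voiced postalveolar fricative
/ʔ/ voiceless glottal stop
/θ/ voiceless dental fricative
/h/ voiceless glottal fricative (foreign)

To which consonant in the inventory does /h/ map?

ʔ

/ʔ/ is closest: manner differs (fricative→stop, +4), place distance 0 (glottal→glottal), same voicing; total 4. Next closest is /s/ at distance 5.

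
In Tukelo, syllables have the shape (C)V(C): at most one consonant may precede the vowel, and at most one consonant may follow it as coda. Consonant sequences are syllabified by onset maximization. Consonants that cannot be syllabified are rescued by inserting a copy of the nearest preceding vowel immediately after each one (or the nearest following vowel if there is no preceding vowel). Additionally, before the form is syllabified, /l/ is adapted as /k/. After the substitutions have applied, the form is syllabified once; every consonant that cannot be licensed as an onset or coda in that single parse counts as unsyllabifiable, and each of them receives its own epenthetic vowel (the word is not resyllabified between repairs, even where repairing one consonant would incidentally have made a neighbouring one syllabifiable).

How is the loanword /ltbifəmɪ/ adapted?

kitibifəmɪ

Substitution: /l/ → /k/, giving /ktbifəmɪ/.
Syllabifying with onset maximization leaves /k/, /t/ stranded (at most one coda consonant is licensed; onsets are limited to one consonant).
Epenthesis after each stranded consonant: /k/ → /ki/, /t/ → /ti/.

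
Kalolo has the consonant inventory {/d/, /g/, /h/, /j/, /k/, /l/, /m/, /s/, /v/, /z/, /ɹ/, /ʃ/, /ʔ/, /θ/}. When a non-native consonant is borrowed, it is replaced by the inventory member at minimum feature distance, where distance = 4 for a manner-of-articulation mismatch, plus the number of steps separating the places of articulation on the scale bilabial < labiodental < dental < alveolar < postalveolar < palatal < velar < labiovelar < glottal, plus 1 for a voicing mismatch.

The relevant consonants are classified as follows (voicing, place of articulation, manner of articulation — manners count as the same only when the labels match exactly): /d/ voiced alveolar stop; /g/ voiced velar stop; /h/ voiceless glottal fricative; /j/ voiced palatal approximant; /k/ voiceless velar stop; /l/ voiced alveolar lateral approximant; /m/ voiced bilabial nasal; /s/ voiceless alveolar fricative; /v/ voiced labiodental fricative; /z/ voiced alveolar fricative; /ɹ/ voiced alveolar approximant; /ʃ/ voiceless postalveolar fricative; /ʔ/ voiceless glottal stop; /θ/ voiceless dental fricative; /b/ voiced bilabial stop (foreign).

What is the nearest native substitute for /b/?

d

/d/ is closest: same manner (stop), place distance 3 (bilabial→alveolar), same voicing; total 3. Next closest is /m/ at distance 4.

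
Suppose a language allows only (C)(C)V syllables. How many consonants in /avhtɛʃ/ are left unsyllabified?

2

Under (C)(C)V, the unsyllabifiable consonants are /v/, /ʃ/ (no codas are permitted; onsets may contain at most 2 consonants).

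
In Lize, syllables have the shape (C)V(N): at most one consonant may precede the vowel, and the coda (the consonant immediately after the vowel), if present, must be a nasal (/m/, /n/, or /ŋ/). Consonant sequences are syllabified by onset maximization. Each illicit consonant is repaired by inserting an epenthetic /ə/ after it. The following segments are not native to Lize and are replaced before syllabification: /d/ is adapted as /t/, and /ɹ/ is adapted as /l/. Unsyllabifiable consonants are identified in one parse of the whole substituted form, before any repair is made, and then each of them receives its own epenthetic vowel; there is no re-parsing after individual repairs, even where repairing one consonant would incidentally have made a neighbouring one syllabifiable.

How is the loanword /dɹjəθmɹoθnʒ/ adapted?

tələjəθəməloθənəʒə

Substitution: /d/ → /t/, /ɹ/ → /l/, giving /tljəθmloθnʒ/.
Under (C)V(N), the unsyllabifiable consonants are /t/, /l/, /θ/, /m/, /θ/, /n/, /ʒ/ (only a nasal (/m/, /n/, or /ŋ/) is licensed in coda position; onsets are limited to one consonant).
Each unlicensed consonant becomes the onset of a new syllable: /t/ → /tə/, /l/ → /lə/, /θ/ → /θə/, /m/ → /mə/, /θ/ → /θə/, /n/ → /nə/, /ʒ/ → /ʒə/.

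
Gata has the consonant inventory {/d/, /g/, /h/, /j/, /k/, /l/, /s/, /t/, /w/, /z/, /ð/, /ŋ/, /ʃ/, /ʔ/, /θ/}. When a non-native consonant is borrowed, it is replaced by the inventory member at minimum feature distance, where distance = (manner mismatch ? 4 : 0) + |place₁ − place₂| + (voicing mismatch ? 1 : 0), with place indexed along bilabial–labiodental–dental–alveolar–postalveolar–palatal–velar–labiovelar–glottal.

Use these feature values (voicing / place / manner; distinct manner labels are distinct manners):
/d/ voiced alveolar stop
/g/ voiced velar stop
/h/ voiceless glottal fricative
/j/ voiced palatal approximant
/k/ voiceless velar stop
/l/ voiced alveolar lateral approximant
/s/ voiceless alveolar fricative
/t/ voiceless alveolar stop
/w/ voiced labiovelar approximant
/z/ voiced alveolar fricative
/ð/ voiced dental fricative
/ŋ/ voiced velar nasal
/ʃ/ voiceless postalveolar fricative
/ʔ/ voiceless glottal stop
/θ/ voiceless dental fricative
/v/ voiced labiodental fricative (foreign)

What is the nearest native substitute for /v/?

/ð/ is closest: same manner (fricative), place distance 1 (labiodental→dental), same voicing; total 1. Next closest is /z/ at distance 2.

ð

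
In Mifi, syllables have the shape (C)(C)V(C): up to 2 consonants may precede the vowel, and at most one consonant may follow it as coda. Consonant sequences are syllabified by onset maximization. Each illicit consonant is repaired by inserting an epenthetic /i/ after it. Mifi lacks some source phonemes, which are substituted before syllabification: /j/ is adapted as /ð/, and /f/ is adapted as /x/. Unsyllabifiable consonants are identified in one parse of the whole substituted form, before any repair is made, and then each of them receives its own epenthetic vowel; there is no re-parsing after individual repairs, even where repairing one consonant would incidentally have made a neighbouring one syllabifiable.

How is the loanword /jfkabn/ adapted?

ðixkabni

Substitution: /j/ → /ð/, /f/ → /x/, giving /ðxkabn/.
Syllabifying with onset maximization leaves /ð/, /n/ stranded (at most one coda consonant is licensed; onsets may contain at most 2 consonants).
Epenthesis after each stranded consonant: /ð/ → /ði/, /n/ → /ni/.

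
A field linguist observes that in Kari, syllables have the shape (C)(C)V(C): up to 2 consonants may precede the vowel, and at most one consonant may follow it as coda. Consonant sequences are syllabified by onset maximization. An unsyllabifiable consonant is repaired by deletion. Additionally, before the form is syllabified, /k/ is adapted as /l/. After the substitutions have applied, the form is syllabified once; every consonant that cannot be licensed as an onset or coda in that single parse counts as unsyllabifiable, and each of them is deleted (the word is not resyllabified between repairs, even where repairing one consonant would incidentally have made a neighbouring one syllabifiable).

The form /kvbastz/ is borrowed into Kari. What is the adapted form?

vbas

Substitution: /k/ → /l/, giving /lvbastz/.
Syllabifying with onset maximization leaves /l/, /t/, /z/ stranded (at most one coda consonant is licensed; onsets may contain at most 2 consonants).
Deleting the stranded consonants removes /l/, /t/, /z/.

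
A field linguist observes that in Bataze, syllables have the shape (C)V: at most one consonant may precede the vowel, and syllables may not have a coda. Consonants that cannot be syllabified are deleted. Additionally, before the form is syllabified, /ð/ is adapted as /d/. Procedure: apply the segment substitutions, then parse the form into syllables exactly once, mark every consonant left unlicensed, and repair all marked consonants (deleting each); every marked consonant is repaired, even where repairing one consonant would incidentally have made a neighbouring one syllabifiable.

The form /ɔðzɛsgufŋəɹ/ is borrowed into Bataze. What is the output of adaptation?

Substitution: /ð/ → /d/, giving /ɔdzɛsgufŋəɹ/.
The consonants /d/, /s/, /f/, /ɹ/ cannot be parsed into a legal (C)V syllable (no codas are permitted; onsets are limited to one consonant).
Deleting the stranded consonants removes /d/, /s/, /f/, /ɹ/.

ɔzɛguŋə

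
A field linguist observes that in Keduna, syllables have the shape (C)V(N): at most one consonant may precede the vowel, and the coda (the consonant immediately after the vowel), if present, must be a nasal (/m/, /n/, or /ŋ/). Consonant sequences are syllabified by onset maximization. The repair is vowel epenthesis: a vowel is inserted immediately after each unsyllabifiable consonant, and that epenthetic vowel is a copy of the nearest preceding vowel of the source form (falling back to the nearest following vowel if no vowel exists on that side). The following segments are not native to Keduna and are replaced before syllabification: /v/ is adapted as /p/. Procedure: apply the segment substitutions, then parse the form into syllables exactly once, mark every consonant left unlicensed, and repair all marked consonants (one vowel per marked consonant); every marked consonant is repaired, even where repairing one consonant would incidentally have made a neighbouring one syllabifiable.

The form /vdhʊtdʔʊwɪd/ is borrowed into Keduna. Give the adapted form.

Substitution: /v/ → /p/, giving /pdhʊtdʔʊwɪd/.
Under (C)V(N), the unsyllabifiable consonants are /p/, /d/, /t/, /d/, /d/ (only a nasal (/m/, /n/, or /ŋ/) is licensed in coda position; onsets are limited to one consonant).
Epenthesis after each stranded consonant: /p/ → /pʊ/, /d/ → /dʊ/, /t/ → /tʊ/, /d/ → /dʊ/, /d/ → /dɪ/.

pʊdʊhʊtʊdʊʔʊwɪdɪ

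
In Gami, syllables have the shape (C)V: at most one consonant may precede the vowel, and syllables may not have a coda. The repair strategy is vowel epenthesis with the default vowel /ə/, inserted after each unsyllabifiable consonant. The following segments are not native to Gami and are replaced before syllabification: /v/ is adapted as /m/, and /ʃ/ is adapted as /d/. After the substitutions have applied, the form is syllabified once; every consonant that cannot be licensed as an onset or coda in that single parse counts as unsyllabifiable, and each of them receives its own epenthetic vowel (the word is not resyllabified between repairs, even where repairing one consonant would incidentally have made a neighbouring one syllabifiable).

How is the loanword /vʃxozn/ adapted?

Substitution: /v/ → /m/, /ʃ/ → /d/, giving /mdxozn/.
Under (C)V, the unsyllabifiable consonants are /m/, /d/, /z/, /n/ (no codas are permitted; onsets are limited to one consonant).
Each unlicensed consonant becomes the onset of a new syllable: /m/ → /mə/, /d/ → /də/, /z/ → /zə/, /n/ → /nə/.

mədəxozənə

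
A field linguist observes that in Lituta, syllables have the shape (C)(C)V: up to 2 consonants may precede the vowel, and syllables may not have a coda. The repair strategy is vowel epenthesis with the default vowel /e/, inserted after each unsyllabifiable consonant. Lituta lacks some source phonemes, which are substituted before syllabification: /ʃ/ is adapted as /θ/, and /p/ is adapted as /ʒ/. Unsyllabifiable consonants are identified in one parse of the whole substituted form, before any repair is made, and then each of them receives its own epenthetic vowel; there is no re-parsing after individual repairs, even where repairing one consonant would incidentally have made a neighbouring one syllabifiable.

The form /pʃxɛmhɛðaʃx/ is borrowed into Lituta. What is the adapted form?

ʒeθxɛmhɛðaθexe

Substitution: /p/ → /ʒ/, /ʃ/ → /θ/, giving /ʒθxɛmhɛðaθx/.
Syllabifying with onset maximization leaves /ʒ/, /θ/, /x/ stranded (no codas are permitted; onsets may contain at most 2 consonants).
Each unlicensed consonant becomes the onset of a new syllable: /ʒ/ → /ʒe/, /θ/ → /θe/, /x/ → /xe/.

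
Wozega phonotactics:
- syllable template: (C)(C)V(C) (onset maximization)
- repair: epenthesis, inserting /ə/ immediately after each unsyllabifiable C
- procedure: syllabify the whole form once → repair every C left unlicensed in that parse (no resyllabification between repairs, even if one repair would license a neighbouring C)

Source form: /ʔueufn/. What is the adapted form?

ʔueufnə

The consonants /n/ cannot be parsed into a legal (C)(C)V(C) syllable (at most one coda consonant is licensed; onsets may contain at most 2 consonants).
Each unlicensed consonant becomes the onset of a new syllable: /n/ → /nə/.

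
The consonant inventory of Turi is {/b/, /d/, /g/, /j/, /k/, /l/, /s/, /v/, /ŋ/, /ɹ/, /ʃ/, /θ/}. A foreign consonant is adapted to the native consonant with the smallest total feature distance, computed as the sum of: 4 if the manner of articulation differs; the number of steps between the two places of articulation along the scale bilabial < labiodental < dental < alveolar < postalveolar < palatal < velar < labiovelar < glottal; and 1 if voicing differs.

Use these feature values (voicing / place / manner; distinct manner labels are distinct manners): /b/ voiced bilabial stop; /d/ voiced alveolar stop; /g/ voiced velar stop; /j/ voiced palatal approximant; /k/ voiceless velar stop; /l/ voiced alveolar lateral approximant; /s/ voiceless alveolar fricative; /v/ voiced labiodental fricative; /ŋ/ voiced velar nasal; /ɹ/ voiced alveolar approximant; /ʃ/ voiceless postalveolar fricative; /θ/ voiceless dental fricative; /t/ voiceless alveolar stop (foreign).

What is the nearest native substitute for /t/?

/d/ is closest: same manner (stop), place distance 0 (alveolar→alveolar), voicing differs (+1); total 1. Next closest is /k/ at distance 3.

d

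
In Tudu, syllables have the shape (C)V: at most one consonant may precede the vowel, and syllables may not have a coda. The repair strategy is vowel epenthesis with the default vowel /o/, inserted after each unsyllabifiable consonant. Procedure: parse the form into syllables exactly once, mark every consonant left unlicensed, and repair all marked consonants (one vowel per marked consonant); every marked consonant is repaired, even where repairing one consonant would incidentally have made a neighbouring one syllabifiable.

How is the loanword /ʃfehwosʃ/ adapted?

ʃofehowosoʃo

Under (C)V, the unsyllabifiable consonants are /ʃ/, /h/, /s/, /ʃ/ (no codas are permitted; onsets are limited to one consonant).
Inserting the epenthetic vowel yields /ʃ/ → /ʃo/, /h/ → /ho/, /s/ → /so/, /ʃ/ → /ʃo/.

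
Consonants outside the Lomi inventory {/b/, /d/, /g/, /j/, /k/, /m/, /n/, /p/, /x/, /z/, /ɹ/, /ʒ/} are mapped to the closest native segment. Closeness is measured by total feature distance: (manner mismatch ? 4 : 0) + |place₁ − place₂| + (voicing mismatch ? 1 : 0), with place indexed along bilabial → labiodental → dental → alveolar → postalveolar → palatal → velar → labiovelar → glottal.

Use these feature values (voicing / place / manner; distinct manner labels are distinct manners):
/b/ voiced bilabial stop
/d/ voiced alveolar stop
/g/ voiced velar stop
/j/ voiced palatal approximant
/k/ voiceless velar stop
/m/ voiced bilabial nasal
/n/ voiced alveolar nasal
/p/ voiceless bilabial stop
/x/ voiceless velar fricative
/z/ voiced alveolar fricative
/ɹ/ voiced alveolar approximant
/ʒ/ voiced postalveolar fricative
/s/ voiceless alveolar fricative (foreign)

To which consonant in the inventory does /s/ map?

/z/ is closest: same manner (fricative), place distance 0 (alveolar→alveolar), voicing differs (+1); total 1. Next closest is /ʒ/ at distance 2.

z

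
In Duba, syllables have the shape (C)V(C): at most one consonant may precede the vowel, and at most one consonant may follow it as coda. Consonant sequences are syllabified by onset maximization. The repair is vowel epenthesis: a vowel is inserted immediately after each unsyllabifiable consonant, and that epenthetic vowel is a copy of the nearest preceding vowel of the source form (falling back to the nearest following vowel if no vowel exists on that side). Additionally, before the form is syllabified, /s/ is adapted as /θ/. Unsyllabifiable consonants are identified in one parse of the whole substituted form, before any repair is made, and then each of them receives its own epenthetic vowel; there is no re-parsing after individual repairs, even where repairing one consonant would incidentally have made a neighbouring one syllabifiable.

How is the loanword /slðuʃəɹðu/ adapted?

Substitution: /s/ → /θ/, giving /θlðuʃəɹðu/.
The consonants /θ/, /l/ cannot be parsed into a legal (C)V(C) syllable (at most one coda consonant is licensed; onsets are limited to one consonant).
Inserting the epenthetic vowel yields /θ/ → /θu/, /l/ → /lu/.

θuluðuʃəɹðu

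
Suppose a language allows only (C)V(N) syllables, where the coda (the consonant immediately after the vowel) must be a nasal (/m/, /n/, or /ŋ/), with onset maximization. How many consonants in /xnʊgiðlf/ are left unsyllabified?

Syllabifying with onset maximization leaves /x/, /ð/, /l/, /f/ stranded (only a nasal (/m/, /n/, or /ŋ/) is licensed in coda position; onsets are limited to one consonant).

4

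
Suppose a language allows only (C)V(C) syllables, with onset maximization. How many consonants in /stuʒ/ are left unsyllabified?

Syllabifying with onset maximization leaves /s/ stranded (at most one coda consonant is licensed; onsets are limited to one consonant).

1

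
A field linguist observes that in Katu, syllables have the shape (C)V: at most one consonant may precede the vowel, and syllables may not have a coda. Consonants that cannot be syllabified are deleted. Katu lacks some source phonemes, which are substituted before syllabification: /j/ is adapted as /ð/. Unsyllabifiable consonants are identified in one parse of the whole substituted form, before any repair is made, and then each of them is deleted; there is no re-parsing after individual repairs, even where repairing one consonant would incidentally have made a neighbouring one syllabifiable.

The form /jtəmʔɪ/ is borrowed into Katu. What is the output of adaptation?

təʔɪ

Substitution: /j/ → /ð/, giving /ðtəmʔɪ/.
Syllabifying with onset maximization leaves /ð/, /m/ stranded (no codas are permitted; onsets are limited to one consonant).
Each unlicensed consonant is deleted: /ð/, /m/.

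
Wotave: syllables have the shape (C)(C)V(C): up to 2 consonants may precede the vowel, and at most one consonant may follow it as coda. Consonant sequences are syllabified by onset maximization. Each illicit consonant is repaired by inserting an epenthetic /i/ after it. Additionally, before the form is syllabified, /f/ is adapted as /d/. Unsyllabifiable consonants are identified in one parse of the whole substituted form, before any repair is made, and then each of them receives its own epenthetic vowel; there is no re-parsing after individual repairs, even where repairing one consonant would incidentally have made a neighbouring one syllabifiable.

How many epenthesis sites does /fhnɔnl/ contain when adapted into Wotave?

After substitution the input is /dhnɔnl/.
The unsyllabifiable consonants are /d/, /l/; each receives one epenthetic vowel.

2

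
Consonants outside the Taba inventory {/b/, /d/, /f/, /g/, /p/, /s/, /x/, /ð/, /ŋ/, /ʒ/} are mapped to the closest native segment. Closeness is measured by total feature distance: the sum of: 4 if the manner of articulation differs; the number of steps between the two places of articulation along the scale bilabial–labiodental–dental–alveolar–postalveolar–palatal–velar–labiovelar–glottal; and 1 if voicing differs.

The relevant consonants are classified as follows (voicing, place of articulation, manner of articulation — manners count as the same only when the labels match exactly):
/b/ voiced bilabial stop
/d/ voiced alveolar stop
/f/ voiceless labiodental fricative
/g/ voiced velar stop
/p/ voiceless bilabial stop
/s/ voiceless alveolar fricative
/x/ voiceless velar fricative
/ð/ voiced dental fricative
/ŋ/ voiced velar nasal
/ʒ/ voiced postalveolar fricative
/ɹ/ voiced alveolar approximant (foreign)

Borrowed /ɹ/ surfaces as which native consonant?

d

/d/ is closest: manner differs (approximant→stop, +4), place distance 0 (alveolar→alveolar), same voicing; total 4. Next closest is /s/ at distance 5.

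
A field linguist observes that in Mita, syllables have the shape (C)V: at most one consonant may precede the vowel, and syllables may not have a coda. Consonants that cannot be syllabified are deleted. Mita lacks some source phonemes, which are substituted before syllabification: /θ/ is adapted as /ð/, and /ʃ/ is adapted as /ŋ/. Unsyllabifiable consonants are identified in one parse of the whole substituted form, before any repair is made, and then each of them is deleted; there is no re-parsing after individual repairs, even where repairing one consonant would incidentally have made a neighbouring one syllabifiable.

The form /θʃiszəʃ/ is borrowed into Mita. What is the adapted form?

Substitution: /θ/ → /ð/, /ʃ/ → /ŋ/, giving /ðŋiszəŋ/.
Syllabifying with onset maximization leaves /ð/, /s/, /ŋ/ stranded (no codas are permitted; onsets are limited to one consonant).
Each unlicensed consonant is deleted: /ð/, /s/, /ŋ/.

ŋizə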